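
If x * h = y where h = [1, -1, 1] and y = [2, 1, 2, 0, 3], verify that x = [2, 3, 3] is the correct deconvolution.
Forward-compute [2, 3, 3] * [1, -1, 1]: y[0] = 2×1 = 2; y[1] = 2×-1 + 3×1 = 1; y[2] = 2×1 + 3×-1 + 3×1 = 2; y[3] = 3×1 + 3×-1 = 0; y[4] = 3×1 = 3 → [2, 1, 2, 0, 3]. Matches given y = [2, 1, 2, 0, 3], so verified.

Verified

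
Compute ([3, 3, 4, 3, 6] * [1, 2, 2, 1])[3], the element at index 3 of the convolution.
Use y[k] = Σ_i a[i]·b[k-i] at k=3. y[3] = 3×1 + 3×2 + 4×2 + 3×1 = 20

20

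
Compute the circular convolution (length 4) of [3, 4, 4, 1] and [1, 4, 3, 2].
Use y[k] = Σ_j u[j]·v[(k-j) mod 4]. y[0] = 3×1 + 4×2 + 4×3 + 1×4 = 27; y[1] = 3×4 + 4×1 + 4×2 + 1×3 = 27; y[2] = 3×3 + 4×4 + 4×1 + 1×2 = 31; y[3] = 3×2 + 4×3 + 4×4 + 1×1 = 35. Result: [27, 27, 31, 35]

[27, 27, 31, 35]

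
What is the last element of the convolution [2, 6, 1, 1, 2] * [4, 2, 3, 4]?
Use y[k] = Σ_i a[i]·b[k-i] at k=7. y[7] = 2×4 = 8

8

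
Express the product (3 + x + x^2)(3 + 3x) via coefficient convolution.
Ascending coefficients: a = [3, 1, 1], b = [3, 3]. c[0] = 3×3 = 9; c[1] = 3×3 + 1×3 = 12; c[2] = 1×3 + 1×3 = 6; c[3] = 1×3 = 3. Result coefficients: [9, 12, 6, 3] → 9 + 12x + 6x^2 + 3x^3

9 + 12x + 6x^2 + 3x^3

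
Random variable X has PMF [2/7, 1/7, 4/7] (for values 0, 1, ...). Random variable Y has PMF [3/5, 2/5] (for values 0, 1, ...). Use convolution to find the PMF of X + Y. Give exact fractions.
P(X+Y=k) = Σ_i P(X=i)·P(Y=k-i) — a convolution of [2/7, 1/7, 4/7] and [3/5, 2/5]. P(X+Y=0) = (2/7)×(3/5) = 6/35; P(X+Y=1) = (2/7)×(2/5) + (1/7)×(3/5) = 4/35 + 3/35 = 1/5; P(X+Y=2) = (1/7)×(2/5) + (4/7)×(3/5) = 2/35 + 12/35 = 2/5; P(X+Y=3) = (4/7)×(2/5) = 8/35. PMF: [6/35, 1/5, 2/5, 8/35] (sums to 1 ✓)

[6/35, 1/5, 2/5, 8/35]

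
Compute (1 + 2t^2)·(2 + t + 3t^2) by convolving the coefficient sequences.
Ascending coefficients: a = [1, 0, 2], b = [2, 1, 3]. c[0] = 1×2 = 2; c[1] = 1×1 + 0×2 = 1; c[2] = 1×3 + 0×1 + 2×2 = 7; c[3] = 0×3 + 2×1 = 2; c[4] = 2×3 = 6. Result coefficients: [2, 1, 7, 2, 6] → 2 + t + 7t^2 + 2t^3 + 6t^4

2 + t + 7t^2 + 2t^3 + 6t^4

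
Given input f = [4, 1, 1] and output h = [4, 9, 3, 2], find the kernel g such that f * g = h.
Output length 4 = len(f) + len(g) - 1 ⇒ len(g) = 2. Solve g forward using g[k] = (h[k] - Σ_{i≥1} f[i]·g[k-i]) / f[0]: g[0] = h[0] / f[0] = 4 / 4 = 1; g[1] = (h[1] - 1×1) / f[0] = (9 - 1×1) / 4 = 2. So g = [1, 2]. Forward-check [4, 1, 1] * [1, 2]: h[0] = 4×1 = 4; h[1] = 4×2 + 1×1 = 9; h[2] = 1×2 + 1×1 = 3; h[3] = 1×2 = 2 → [4, 9, 3, 2] ✓

[1, 2]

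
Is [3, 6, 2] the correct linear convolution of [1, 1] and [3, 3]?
Recompute linear convolution of [1, 1] and [3, 3]: y[0] = 1×3 = 3; y[1] = 1×3 + 1×3 = 6; y[2] = 1×3 = 3 → [3, 6, 3]. Compare to given [3, 6, 2]: they differ at index 2: given 2, correct 3, so answer: No

No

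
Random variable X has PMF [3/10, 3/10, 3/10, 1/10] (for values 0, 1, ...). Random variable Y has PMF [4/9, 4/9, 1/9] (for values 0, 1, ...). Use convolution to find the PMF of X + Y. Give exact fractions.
P(X+Y=k) = Σ_i P(X=i)·P(Y=k-i) — a convolution of [3/10, 3/10, 3/10, 1/10] and [4/9, 4/9, 1/9]. P(X+Y=0) = (3/10)×(4/9) = 2/15; P(X+Y=1) = (3/10)×(4/9) + (3/10)×(4/9) = 2/15 + 2/15 = 4/15; P(X+Y=2) = (3/10)×(1/9) + (3/10)×(4/9) + (3/10)×(4/9) = 1/30 + 2/15 + 2/15 = 3/10; P(X+Y=3) = (3/10)×(1/9) + (3/10)×(4/9) + (1/10)×(4/9) = 1/30 + 2/15 + 2/45 = 19/90; P(X+Y=4) = (3/10)×(1/9) + (1/10)×(4/9) = 1/30 + 2/45 = 7/90; P(X+Y=5) = (1/10)×(1/9) = 1/90. PMF: [2/15, 4/15, 3/10, 19/90, 7/90, 1/90] (sums to 1 ✓)

[2/15, 4/15, 3/10, 19/90, 7/90, 1/90]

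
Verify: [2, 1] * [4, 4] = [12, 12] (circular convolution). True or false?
Recompute circular convolution of [2, 1] and [4, 4]: y[0] = 2×4 + 1×4 = 12; y[1] = 2×4 + 1×4 = 12 → [12, 12]. Given [12, 12] matches, so answer: Yes

Yes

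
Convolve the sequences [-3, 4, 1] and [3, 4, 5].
y[0] = -3×3 = -9; y[1] = -3×4 + 4×3 = 0; y[2] = -3×5 + 4×4 + 1×3 = 4; y[3] = 4×5 + 1×4 = 24; y[4] = 1×5 = 5

[-9, 0, 4, 24, 5]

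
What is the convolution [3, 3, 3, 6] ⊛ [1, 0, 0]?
y[0] = 3×1 = 3; y[1] = 3×0 + 3×1 = 3; y[2] = 3×0 + 3×0 + 3×1 = 3; y[3] = 3×0 + 3×0 + 6×1 = 6; y[4] = 3×0 + 6×0 = 0; y[5] = 6×0 = 0

[3, 3, 3, 6, 0, 0]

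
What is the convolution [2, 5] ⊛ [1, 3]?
y[0] = 2×1 = 2; y[1] = 2×3 + 5×1 = 11; y[2] = 5×3 = 15

[2, 11, 15]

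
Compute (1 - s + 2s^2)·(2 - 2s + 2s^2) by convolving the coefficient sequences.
Ascending coefficients: a = [1, -1, 2], b = [2, -2, 2]. c[0] = 1×2 = 2; c[1] = 1×-2 + -1×2 = -4; c[2] = 1×2 + -1×-2 + 2×2 = 8; c[3] = -1×2 + 2×-2 = -6; c[4] = 2×2 = 4. Result coefficients: [2, -4, 8, -6, 4] → 2 - 4s + 8s^2 - 6s^3 + 4s^4

2 - 4s + 8s^2 - 6s^3 + 4s^4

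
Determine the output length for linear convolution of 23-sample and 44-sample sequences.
Linear/full convolution length: m + n - 1 = 23 + 44 - 1 = 66

66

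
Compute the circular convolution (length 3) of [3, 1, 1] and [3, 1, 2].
Use y[k] = Σ_j u[j]·v[(k-j) mod 3]. y[0] = 3×3 + 1×2 + 1×1 = 12; y[1] = 3×1 + 1×3 + 1×2 = 8; y[2] = 3×2 + 1×1 + 1×3 = 10. Result: [12, 8, 10]

[12, 8, 10]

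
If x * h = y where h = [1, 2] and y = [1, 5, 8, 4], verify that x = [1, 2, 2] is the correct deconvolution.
Forward-compute [1, 2, 2] * [1, 2]: y[0] = 1×1 = 1; y[1] = 1×2 + 2×1 = 4; y[2] = 2×2 + 2×1 = 6; y[3] = 2×2 = 4 → [1, 4, 6, 4]. Does not match given y = [1, 5, 8, 4].

Not verified. [1, 2, 2] * [1, 2] = [1, 4, 6, 4], which differs from [1, 5, 8, 4] at index 1.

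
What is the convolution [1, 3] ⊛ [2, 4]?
y[0] = 1×2 = 2; y[1] = 1×4 + 3×2 = 10; y[2] = 3×4 = 12

[2, 10, 12]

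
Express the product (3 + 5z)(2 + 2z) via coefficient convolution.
Ascending coefficients: a = [3, 5], b = [2, 2]. c[0] = 3×2 = 6; c[1] = 3×2 + 5×2 = 16; c[2] = 5×2 = 10. Result coefficients: [6, 16, 10] → 6 + 16z + 10z^2

6 + 16z + 10z^2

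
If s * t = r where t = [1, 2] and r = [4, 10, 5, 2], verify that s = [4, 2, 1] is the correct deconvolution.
Forward-compute [4, 2, 1] * [1, 2]: r[0] = 4×1 = 4; r[1] = 4×2 + 2×1 = 10; r[2] = 2×2 + 1×1 = 5; r[3] = 1×2 = 2 → [4, 10, 5, 2]. Matches given r = [4, 10, 5, 2], so verified.

Verified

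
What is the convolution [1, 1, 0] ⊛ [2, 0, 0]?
y[0] = 1×2 = 2; y[1] = 1×0 + 1×2 = 2; y[2] = 1×0 + 1×0 + 0×2 = 0; y[3] = 1×0 + 0×0 = 0; y[4] = 0×0 = 0

[2, 2, 0, 0, 0]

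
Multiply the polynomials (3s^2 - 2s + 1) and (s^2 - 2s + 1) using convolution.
Ascending coefficients: a = [1, -2, 3], b = [1, -2, 1]. c[0] = 1×1 = 1; c[1] = 1×-2 + -2×1 = -4; c[2] = 1×1 + -2×-2 + 3×1 = 8; c[3] = -2×1 + 3×-2 = -8; c[4] = 3×1 = 3. Result coefficients: [1, -4, 8, -8, 3] → 3s^4 - 8s^3 + 8s^2 - 4s + 1

3s^4 - 8s^3 + 8s^2 - 4s + 1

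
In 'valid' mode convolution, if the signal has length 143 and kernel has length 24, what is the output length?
'Valid' mode counts only positions where the kernel fully overlaps the signal: m - n + 1 = 143 - 24 + 1 = 120

120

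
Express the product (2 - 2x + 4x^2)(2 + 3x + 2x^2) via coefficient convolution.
Ascending coefficients: a = [2, -2, 4], b = [2, 3, 2]. c[0] = 2×2 = 4; c[1] = 2×3 + -2×2 = 2; c[2] = 2×2 + -2×3 + 4×2 = 6; c[3] = -2×2 + 4×3 = 8; c[4] = 4×2 = 8. Result coefficients: [4, 2, 6, 8, 8] → 4 + 2x + 6x^2 + 8x^3 + 8x^4

4 + 2x + 6x^2 + 8x^3 + 8x^4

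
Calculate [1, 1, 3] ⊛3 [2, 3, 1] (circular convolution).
Use y[k] = Σ_j a[j]·b[(k-j) mod 3]. y[0] = 1×2 + 1×1 + 3×3 = 12; y[1] = 1×3 + 1×2 + 3×1 = 8; y[2] = 1×1 + 1×3 + 3×2 = 10. Result: [12, 8, 10]

[12, 8, 10]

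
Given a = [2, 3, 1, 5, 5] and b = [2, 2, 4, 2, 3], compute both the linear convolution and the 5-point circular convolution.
Linear: y_lin[0] = 2×2 = 4; y_lin[1] = 2×2 + 3×2 = 10; y_lin[2] = 2×4 + 3×2 + 1×2 = 16; y_lin[3] = 2×2 + 3×4 + 1×2 + 5×2 = 28; y_lin[4] = 2×3 + 3×2 + 1×4 + 5×2 + 5×2 = 36; y_lin[5] = 3×3 + 1×2 + 5×4 + 5×2 = 41; y_lin[6] = 1×3 + 5×2 + 5×4 = 33; y_lin[7] = 5×3 + 5×2 = 25; y_lin[8] = 5×3 = 15 → [4, 10, 16, 28, 36, 41, 33, 25, 15]. Circular (length 5): y[0] = 2×2 + 3×3 + 1×2 + 5×4 + 5×2 = 45; y[1] = 2×2 + 3×2 + 1×3 + 5×2 + 5×4 = 43; y[2] = 2×4 + 3×2 + 1×2 + 5×3 + 5×2 = 41; y[3] = 2×2 + 3×4 + 1×2 + 5×2 + 5×3 = 43; y[4] = 2×3 + 3×2 + 1×4 + 5×2 + 5×2 = 36 → [45, 43, 41, 43, 36]

Linear: [4, 10, 16, 28, 36, 41, 33, 25, 15], Circular: [45, 43, 41, 43, 36]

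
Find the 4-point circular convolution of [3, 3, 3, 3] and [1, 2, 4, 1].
Use y[k] = Σ_j u[j]·v[(k-j) mod 4]. y[0] = 3×1 + 3×1 + 3×4 + 3×2 = 24; y[1] = 3×2 + 3×1 + 3×1 + 3×4 = 24; y[2] = 3×4 + 3×2 + 3×1 + 3×1 = 24; y[3] = 3×1 + 3×4 + 3×2 + 3×1 = 24. Result: [24, 24, 24, 24]

[24, 24, 24, 24]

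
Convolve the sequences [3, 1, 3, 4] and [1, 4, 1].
y[0] = 3×1 = 3; y[1] = 3×4 + 1×1 = 13; y[2] = 3×1 + 1×4 + 3×1 = 10; y[3] = 1×1 + 3×4 + 4×1 = 17; y[4] = 3×1 + 4×4 = 19; y[5] = 4×1 = 4

[3, 13, 10, 17, 19, 4]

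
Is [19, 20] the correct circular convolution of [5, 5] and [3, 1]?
Recompute circular convolution of [5, 5] and [3, 1]: y[0] = 5×3 + 5×1 = 20; y[1] = 5×1 + 5×3 = 20 → [20, 20]. Compare to given [19, 20]: they differ at index 0: given 19, correct 20, so answer: No

No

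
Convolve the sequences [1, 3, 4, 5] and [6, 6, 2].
y[0] = 1×6 = 6; y[1] = 1×6 + 3×6 = 24; y[2] = 1×2 + 3×6 + 4×6 = 44; y[3] = 3×2 + 4×6 + 5×6 = 60; y[4] = 4×2 + 5×6 = 38; y[5] = 5×2 = 10

[6, 24, 44, 60, 38, 10]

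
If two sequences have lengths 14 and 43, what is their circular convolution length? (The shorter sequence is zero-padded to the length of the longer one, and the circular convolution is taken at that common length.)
Circular convolution (zero-padding the shorter input) has length max(m, n) = max(14, 43) = 43

43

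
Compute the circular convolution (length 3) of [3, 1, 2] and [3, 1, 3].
Use y[k] = Σ_j u[j]·v[(k-j) mod 3]. y[0] = 3×3 + 1×3 + 2×1 = 14; y[1] = 3×1 + 1×3 + 2×3 = 12; y[2] = 3×3 + 1×1 + 2×3 = 16. Result: [14, 12, 16]

[14, 12, 16]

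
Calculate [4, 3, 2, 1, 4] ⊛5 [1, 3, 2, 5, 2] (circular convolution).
Use y[k] = Σ_j f[j]·g[(k-j) mod 5]. y[0] = 4×1 + 3×2 + 2×5 + 1×2 + 4×3 = 34; y[1] = 4×3 + 3×1 + 2×2 + 1×5 + 4×2 = 32; y[2] = 4×2 + 3×3 + 2×1 + 1×2 + 4×5 = 41; y[3] = 4×5 + 3×2 + 2×3 + 1×1 + 4×2 = 41; y[4] = 4×2 + 3×5 + 2×2 + 1×3 + 4×1 = 34. Result: [34, 32, 41, 41, 34]

[34, 32, 41, 41, 34]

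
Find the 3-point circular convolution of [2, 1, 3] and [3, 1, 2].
Use y[k] = Σ_j u[j]·v[(k-j) mod 3]. y[0] = 2×3 + 1×2 + 3×1 = 11; y[1] = 2×1 + 1×3 + 3×2 = 11; y[2] = 2×2 + 1×1 + 3×3 = 14. Result: [11, 11, 14]

[11, 11, 14]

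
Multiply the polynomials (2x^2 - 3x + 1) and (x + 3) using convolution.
Ascending coefficients: a = [1, -3, 2], b = [3, 1]. c[0] = 1×3 = 3; c[1] = 1×1 + -3×3 = -8; c[2] = -3×1 + 2×3 = 3; c[3] = 2×1 = 2. Result coefficients: [3, -8, 3, 2] → 2x^3 + 3x^2 - 8x + 3

2x^3 + 3x^2 - 8x + 3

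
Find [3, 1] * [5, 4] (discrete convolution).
y[0] = 3×5 = 15; y[1] = 3×4 + 1×5 = 17; y[2] = 1×4 = 4

[15, 17, 4]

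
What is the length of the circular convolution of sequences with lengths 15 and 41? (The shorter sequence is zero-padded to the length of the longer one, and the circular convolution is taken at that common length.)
Circular convolution (zero-padding the shorter input) has length max(m, n) = max(15, 41) = 41

41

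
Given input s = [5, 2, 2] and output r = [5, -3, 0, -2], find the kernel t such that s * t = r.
Output length 4 = len(s) + len(t) - 1 ⇒ len(t) = 2. Solve t forward using t[k] = (r[k] - Σ_{i≥1} s[i]·t[k-i]) / s[0]: t[0] = r[0] / s[0] = 5 / 5 = 1; t[1] = (r[1] - 2×1) / s[0] = (-3 - 2×1) / 5 = -1. So t = [1, -1]. Forward-check [5, 2, 2] * [1, -1]: r[0] = 5×1 = 5; r[1] = 5×-1 + 2×1 = -3; r[2] = 2×-1 + 2×1 = 0; r[3] = 2×-1 = -2 → [5, -3, 0, -2] ✓

[1, -1]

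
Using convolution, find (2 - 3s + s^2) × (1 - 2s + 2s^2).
Ascending coefficients: a = [2, -3, 1], b = [1, -2, 2]. c[0] = 2×1 = 2; c[1] = 2×-2 + -3×1 = -7; c[2] = 2×2 + -3×-2 + 1×1 = 11; c[3] = -3×2 + 1×-2 = -8; c[4] = 1×2 = 2. Result coefficients: [2, -7, 11, -8, 2] → 2 - 7s + 11s^2 - 8s^3 + 2s^4

2 - 7s + 11s^2 - 8s^3 + 2s^4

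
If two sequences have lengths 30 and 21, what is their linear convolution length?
Linear/full convolution length: m + n - 1 = 30 + 21 - 1 = 50

50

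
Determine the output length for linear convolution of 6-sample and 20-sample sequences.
Linear/full convolution length: m + n - 1 = 6 + 20 - 1 = 25

25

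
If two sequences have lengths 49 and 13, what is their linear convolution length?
Linear/full convolution length: m + n - 1 = 49 + 13 - 1 = 61

61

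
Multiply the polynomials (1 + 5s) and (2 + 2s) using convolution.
Ascending coefficients: a = [1, 5], b = [2, 2]. c[0] = 1×2 = 2; c[1] = 1×2 + 5×2 = 12; c[2] = 5×2 = 10. Result coefficients: [2, 12, 10] → 2 + 12s + 10s^2

2 + 12s + 10s^2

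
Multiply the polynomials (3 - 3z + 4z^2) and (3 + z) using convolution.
Ascending coefficients: a = [3, -3, 4], b = [3, 1]. c[0] = 3×3 = 9; c[1] = 3×1 + -3×3 = -6; c[2] = -3×1 + 4×3 = 9; c[3] = 4×1 = 4. Result coefficients: [9, -6, 9, 4] → 9 - 6z + 9z^2 + 4z^3

9 - 6z + 9z^2 + 4z^3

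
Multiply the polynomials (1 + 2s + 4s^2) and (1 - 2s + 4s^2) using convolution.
Ascending coefficients: a = [1, 2, 4], b = [1, -2, 4]. c[0] = 1×1 = 1; c[1] = 1×-2 + 2×1 = 0; c[2] = 1×4 + 2×-2 + 4×1 = 4; c[3] = 2×4 + 4×-2 = 0; c[4] = 4×4 = 16. Result coefficients: [1, 0, 4, 0, 16] → 1 + 4s^2 + 16s^4

1 + 4s^2 + 16s^4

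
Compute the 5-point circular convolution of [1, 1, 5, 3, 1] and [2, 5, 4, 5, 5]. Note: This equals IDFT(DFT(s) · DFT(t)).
Either evaluate y[k] = Σ_j s[j]·t[(k-j) mod 5] directly, or use IDFT(DFT(s) · DFT(t)). y[0] = 1×2 + 1×5 + 5×5 + 3×4 + 1×5 = 49; y[1] = 1×5 + 1×2 + 5×5 + 3×5 + 1×4 = 51; y[2] = 1×4 + 1×5 + 5×2 + 3×5 + 1×5 = 39; y[3] = 1×5 + 1×4 + 5×5 + 3×2 + 1×5 = 45; y[4] = 1×5 + 1×5 + 5×4 + 3×5 + 1×2 = 47. Result: [49, 51, 39, 45, 47]

[49, 51, 39, 45, 47]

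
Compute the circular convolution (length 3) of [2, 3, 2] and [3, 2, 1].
Use y[k] = Σ_j a[j]·b[(k-j) mod 3]. y[0] = 2×3 + 3×1 + 2×2 = 13; y[1] = 2×2 + 3×3 + 2×1 = 15; y[2] = 2×1 + 3×2 + 2×3 = 14. Result: [13, 15, 14]

[13, 15, 14]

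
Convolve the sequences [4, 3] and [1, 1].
y[0] = 4×1 = 4; y[1] = 4×1 + 3×1 = 7; y[2] = 3×1 = 3

[4, 7, 3]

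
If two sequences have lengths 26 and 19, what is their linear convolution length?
Linear/full convolution length: m + n - 1 = 26 + 19 - 1 = 44

44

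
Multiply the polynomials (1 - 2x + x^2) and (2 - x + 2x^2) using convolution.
Ascending coefficients: a = [1, -2, 1], b = [2, -1, 2]. c[0] = 1×2 = 2; c[1] = 1×-1 + -2×2 = -5; c[2] = 1×2 + -2×-1 + 1×2 = 6; c[3] = -2×2 + 1×-1 = -5; c[4] = 1×2 = 2. Result coefficients: [2, -5, 6, -5, 2] → 2 - 5x + 6x^2 - 5x^3 + 2x^4

2 - 5x + 6x^2 - 5x^3 + 2x^4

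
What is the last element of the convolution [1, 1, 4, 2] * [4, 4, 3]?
Use y[k] = Σ_i a[i]·b[k-i] at k=5. y[5] = 2×3 = 6

6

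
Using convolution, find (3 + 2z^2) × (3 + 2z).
Ascending coefficients: a = [3, 0, 2], b = [3, 2]. c[0] = 3×3 = 9; c[1] = 3×2 + 0×3 = 6; c[2] = 0×2 + 2×3 = 6; c[3] = 2×2 = 4. Result coefficients: [9, 6, 6, 4] → 9 + 6z + 6z^2 + 4z^3

9 + 6z + 6z^2 + 4z^3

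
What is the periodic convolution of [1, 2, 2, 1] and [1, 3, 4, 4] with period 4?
Use y[k] = Σ_j f[j]·g[(k-j) mod 4]. y[0] = 1×1 + 2×4 + 2×4 + 1×3 = 20; y[1] = 1×3 + 2×1 + 2×4 + 1×4 = 17; y[2] = 1×4 + 2×3 + 2×1 + 1×4 = 16; y[3] = 1×4 + 2×4 + 2×3 + 1×1 = 19. Result: [20, 17, 16, 19]

[20, 17, 16, 19]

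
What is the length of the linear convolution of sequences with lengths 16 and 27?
Linear/full convolution length: m + n - 1 = 16 + 27 - 1 = 42

42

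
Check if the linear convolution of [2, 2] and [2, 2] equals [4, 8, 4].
Recompute linear convolution of [2, 2] and [2, 2]: y[0] = 2×2 = 4; y[1] = 2×2 + 2×2 = 8; y[2] = 2×2 = 4 → [4, 8, 4]. Given [4, 8, 4] matches, so answer: Yes

Yes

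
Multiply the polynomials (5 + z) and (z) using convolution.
Ascending coefficients: a = [5, 1], b = [0, 1]. c[0] = 5×0 = 0; c[1] = 5×1 + 1×0 = 5; c[2] = 1×1 = 1. Result coefficients: [0, 5, 1] → 5z + z^2

5z + z^2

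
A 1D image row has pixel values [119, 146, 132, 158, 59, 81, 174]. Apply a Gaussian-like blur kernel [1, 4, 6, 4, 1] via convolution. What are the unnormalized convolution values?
Convolve image row [119, 146, 132, 158, 59, 81, 174] with kernel [1, 4, 6, 4, 1]: y[0] = 119×1 = 119; y[1] = 119×4 + 146×1 = 622; y[2] = 119×6 + 146×4 + 132×1 = 1430; y[3] = 119×4 + 146×6 + 132×4 + 158×1 = 2038; y[4] = 119×1 + 146×4 + 132×6 + 158×4 + 59×1 = 2186; y[5] = 146×1 + 132×4 + 158×6 + 59×4 + 81×1 = 1939; y[6] = 132×1 + 158×4 + 59×6 + 81×4 + 174×1 = 1616; y[7] = 158×1 + 59×4 + 81×6 + 174×4 = 1576; y[8] = 59×1 + 81×4 + 174×6 = 1427; y[9] = 81×1 + 174×4 = 777; y[10] = 174×1 = 174 → [119, 622, 1430, 2038, 2186, 1939, 1616, 1576, 1427, 777, 174]. Normalization factor = sum(kernel) = 16.

[119, 622, 1430, 2038, 2186, 1939, 1616, 1576, 1427, 777, 174]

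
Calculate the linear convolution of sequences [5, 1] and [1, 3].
y[0] = 5×1 = 5; y[1] = 5×3 + 1×1 = 16; y[2] = 1×3 = 3

[5, 16, 3]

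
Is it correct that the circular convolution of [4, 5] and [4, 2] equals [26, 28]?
Recompute circular convolution of [4, 5] and [4, 2]: y[0] = 4×4 + 5×2 = 26; y[1] = 4×2 + 5×4 = 28 → [26, 28]. Given [26, 28] matches, so answer: Yes

Yes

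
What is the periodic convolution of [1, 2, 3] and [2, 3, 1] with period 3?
Use y[k] = Σ_j f[j]·g[(k-j) mod 3]. y[0] = 1×2 + 2×1 + 3×3 = 13; y[1] = 1×3 + 2×2 + 3×1 = 10; y[2] = 1×1 + 2×3 + 3×2 = 13. Result: [13, 10, 13]

[13, 10, 13]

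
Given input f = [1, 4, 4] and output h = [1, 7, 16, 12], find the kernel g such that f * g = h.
Output length 4 = len(f) + len(g) - 1 ⇒ len(g) = 2. Solve g forward using g[k] = (h[k] - Σ_{i≥1} f[i]·g[k-i]) / f[0]: g[0] = h[0] / f[0] = 1 / 1 = 1; g[1] = (h[1] - 4×1) / f[0] = (7 - 4×1) / 1 = 3. So g = [1, 3]. Forward-check [1, 4, 4] * [1, 3]: h[0] = 1×1 = 1; h[1] = 1×3 + 4×1 = 7; h[2] = 4×3 + 4×1 = 16; h[3] = 4×3 = 12 → [1, 7, 16, 12] ✓

[1, 3]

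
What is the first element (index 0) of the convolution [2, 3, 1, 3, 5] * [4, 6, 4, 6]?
Use y[k] = Σ_i a[i]·b[k-i] at k=0. y[0] = 2×4 = 8

8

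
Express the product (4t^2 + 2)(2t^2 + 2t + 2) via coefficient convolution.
Ascending coefficients: a = [2, 0, 4], b = [2, 2, 2]. c[0] = 2×2 = 4; c[1] = 2×2 + 0×2 = 4; c[2] = 2×2 + 0×2 + 4×2 = 12; c[3] = 0×2 + 4×2 = 8; c[4] = 4×2 = 8. Result coefficients: [4, 4, 12, 8, 8] → 8t^4 + 8t^3 + 12t^2 + 4t + 4

8t^4 + 8t^3 + 12t^2 + 4t + 4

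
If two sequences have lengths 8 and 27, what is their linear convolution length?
Linear/full convolution length: m + n - 1 = 8 + 27 - 1 = 34

34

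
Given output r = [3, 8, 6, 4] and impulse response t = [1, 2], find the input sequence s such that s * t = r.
Deconvolve r=[3, 8, 6, 4] by t=[1, 2]. Since t[0]=1, solve forward: s[0] = r[0] / 1 = 3; s[1] = (r[1] - 3×2) / 1 = 2; s[2] = (r[2] - 2×2) / 1 = 2. So s = [3, 2, 2]. Check by forward convolution: r[0] = 3×1 = 3; r[1] = 3×2 + 2×1 = 8; r[2] = 2×2 + 2×1 = 6; r[3] = 2×2 = 4

[3, 2, 2]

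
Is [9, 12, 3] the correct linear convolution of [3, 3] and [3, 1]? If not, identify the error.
Recompute linear convolution of [3, 3] and [3, 1]: y[0] = 3×3 = 9; y[1] = 3×1 + 3×3 = 12; y[2] = 3×1 = 3 → [9, 12, 3]. Given [9, 12, 3] matches, so answer: Yes

Yes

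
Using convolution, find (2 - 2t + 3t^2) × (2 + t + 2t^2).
Ascending coefficients: a = [2, -2, 3], b = [2, 1, 2]. c[0] = 2×2 = 4; c[1] = 2×1 + -2×2 = -2; c[2] = 2×2 + -2×1 + 3×2 = 8; c[3] = -2×2 + 3×1 = -1; c[4] = 3×2 = 6. Result coefficients: [4, -2, 8, -1, 6] → 4 - 2t + 8t^2 - t^3 + 6t^4

4 - 2t + 8t^2 - t^3 + 6t^4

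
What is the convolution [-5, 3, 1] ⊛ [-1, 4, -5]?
y[0] = -5×-1 = 5; y[1] = -5×4 + 3×-1 = -23; y[2] = -5×-5 + 3×4 + 1×-1 = 36; y[3] = 3×-5 + 1×4 = -11; y[4] = 1×-5 = -5

[5, -23, 36, -11, -5]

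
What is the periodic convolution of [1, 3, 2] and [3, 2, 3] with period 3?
Use y[k] = Σ_j x[j]·h[(k-j) mod 3]. y[0] = 1×3 + 3×3 + 2×2 = 16; y[1] = 1×2 + 3×3 + 2×3 = 17; y[2] = 1×3 + 3×2 + 2×3 = 15. Result: [16, 17, 15]

[16, 17, 15]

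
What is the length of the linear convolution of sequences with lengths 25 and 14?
Linear/full convolution length: m + n - 1 = 25 + 14 - 1 = 38

38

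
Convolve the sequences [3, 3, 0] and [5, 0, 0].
y[0] = 3×5 = 15; y[1] = 3×0 + 3×5 = 15; y[2] = 3×0 + 3×0 + 0×5 = 0; y[3] = 3×0 + 0×0 = 0; y[4] = 0×0 = 0

[15, 15, 0, 0, 0]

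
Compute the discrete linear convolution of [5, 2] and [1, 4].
y[0] = 5×1 = 5; y[1] = 5×4 + 2×1 = 22; y[2] = 2×4 = 8

[5, 22, 8]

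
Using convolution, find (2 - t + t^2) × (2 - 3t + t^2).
Ascending coefficients: a = [2, -1, 1], b = [2, -3, 1]. c[0] = 2×2 = 4; c[1] = 2×-3 + -1×2 = -8; c[2] = 2×1 + -1×-3 + 1×2 = 7; c[3] = -1×1 + 1×-3 = -4; c[4] = 1×1 = 1. Result coefficients: [4, -8, 7, -4, 1] → 4 - 8t + 7t^2 - 4t^3 + t^4

4 - 8t + 7t^2 - 4t^3 + t^4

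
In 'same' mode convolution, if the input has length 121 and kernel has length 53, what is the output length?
'Same' mode returns an output with the same length as the input: 121

121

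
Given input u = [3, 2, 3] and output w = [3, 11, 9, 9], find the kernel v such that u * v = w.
Output length 4 = len(u) + len(v) - 1 ⇒ len(v) = 2. Solve v forward using v[k] = (w[k] - Σ_{i≥1} u[i]·v[k-i]) / u[0]: v[0] = w[0] / u[0] = 3 / 3 = 1; v[1] = (w[1] - 2×1) / u[0] = (11 - 2×1) / 3 = 3. So v = [1, 3]. Forward-check [3, 2, 3] * [1, 3]: w[0] = 3×1 = 3; w[1] = 3×3 + 2×1 = 11; w[2] = 2×3 + 3×1 = 9; w[3] = 3×3 = 9 → [3, 11, 9, 9] ✓

[1, 3]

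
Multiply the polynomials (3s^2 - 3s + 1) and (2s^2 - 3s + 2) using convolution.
Ascending coefficients: a = [1, -3, 3], b = [2, -3, 2]. c[0] = 1×2 = 2; c[1] = 1×-3 + -3×2 = -9; c[2] = 1×2 + -3×-3 + 3×2 = 17; c[3] = -3×2 + 3×-3 = -15; c[4] = 3×2 = 6. Result coefficients: [2, -9, 17, -15, 6] → 6s^4 - 15s^3 + 17s^2 - 9s + 2

6s^4 - 15s^3 + 17s^2 - 9s + 2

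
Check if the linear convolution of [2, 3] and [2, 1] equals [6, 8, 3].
Recompute linear convolution of [2, 3] and [2, 1]: y[0] = 2×2 = 4; y[1] = 2×1 + 3×2 = 8; y[2] = 3×1 = 3 → [4, 8, 3]. Compare to given [6, 8, 3]: they differ at index 0: given 6, correct 4, so answer: No

No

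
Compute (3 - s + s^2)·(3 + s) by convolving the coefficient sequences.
Ascending coefficients: a = [3, -1, 1], b = [3, 1]. c[0] = 3×3 = 9; c[1] = 3×1 + -1×3 = 0; c[2] = -1×1 + 1×3 = 2; c[3] = 1×1 = 1. Result coefficients: [9, 0, 2, 1] → 9 + 2s^2 + s^3

9 + 2s^2 + s^3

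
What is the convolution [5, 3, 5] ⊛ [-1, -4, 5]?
y[0] = 5×-1 = -5; y[1] = 5×-4 + 3×-1 = -23; y[2] = 5×5 + 3×-4 + 5×-1 = 8; y[3] = 3×5 + 5×-4 = -5; y[4] = 5×5 = 25

[-5, -23, 8, -5, 25]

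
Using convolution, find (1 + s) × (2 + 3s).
Ascending coefficients: a = [1, 1], b = [2, 3]. c[0] = 1×2 = 2; c[1] = 1×3 + 1×2 = 5; c[2] = 1×3 = 3. Result coefficients: [2, 5, 3] → 2 + 5s + 3s^2

2 + 5s + 3s^2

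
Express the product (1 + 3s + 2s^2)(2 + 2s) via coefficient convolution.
Ascending coefficients: a = [1, 3, 2], b = [2, 2]. c[0] = 1×2 = 2; c[1] = 1×2 + 3×2 = 8; c[2] = 3×2 + 2×2 = 10; c[3] = 2×2 = 4. Result coefficients: [2, 8, 10, 4] → 2 + 8s + 10s^2 + 4s^3

2 + 8s + 10s^2 + 4s^3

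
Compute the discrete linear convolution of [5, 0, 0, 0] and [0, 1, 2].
y[0] = 5×0 = 0; y[1] = 5×1 + 0×0 = 5; y[2] = 5×2 + 0×1 + 0×0 = 10; y[3] = 0×2 + 0×1 + 0×0 = 0; y[4] = 0×2 + 0×1 = 0; y[5] = 0×2 = 0

[0, 5, 10, 0, 0, 0]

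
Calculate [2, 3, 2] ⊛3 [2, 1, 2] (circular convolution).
Use y[k] = Σ_j f[j]·g[(k-j) mod 3]. y[0] = 2×2 + 3×2 + 2×1 = 12; y[1] = 2×1 + 3×2 + 2×2 = 12; y[2] = 2×2 + 3×1 + 2×2 = 11. Result: [12, 12, 11]

[12, 12, 11]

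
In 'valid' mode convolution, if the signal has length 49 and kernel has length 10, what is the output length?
'Valid' mode counts only positions where the kernel fully overlaps the signal: m - n + 1 = 49 - 10 + 1 = 40

40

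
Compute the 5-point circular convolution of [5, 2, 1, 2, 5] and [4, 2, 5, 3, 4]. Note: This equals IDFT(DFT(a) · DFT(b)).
Either evaluate y[k] = Σ_j a[j]·b[(k-j) mod 5] directly, or use IDFT(DFT(a) · DFT(b)). y[0] = 5×4 + 2×4 + 1×3 + 2×5 + 5×2 = 51; y[1] = 5×2 + 2×4 + 1×4 + 2×3 + 5×5 = 53; y[2] = 5×5 + 2×2 + 1×4 + 2×4 + 5×3 = 56; y[3] = 5×3 + 2×5 + 1×2 + 2×4 + 5×4 = 55; y[4] = 5×4 + 2×3 + 1×5 + 2×2 + 5×4 = 55. Result: [51, 53, 56, 55, 55]

[51, 53, 56, 55, 55]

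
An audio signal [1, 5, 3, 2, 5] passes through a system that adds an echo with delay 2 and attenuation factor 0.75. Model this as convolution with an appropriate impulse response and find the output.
Direct-path + delayed-attenuated-path model → impulse response h = [1, 0, 0.75] (1 at lag 0, 0.75 at lag 2). Output y[n] = x[n] + 0.75·x[n - 2] (with x[n] = 0 outside 0..4): y[0] = 1 + 0.75×0 = 1; y[1] = 5 + 0.75×0 = 5; y[2] = 3 + 0.75×1 = 3.75; y[3] = 2 + 0.75×5 = 5.75; y[4] = 5 + 0.75×3 = 7.25; y[5] = 0 + 0.75×2 = 1.5; y[6] = 0 + 0.75×5 = 3.75. So y = [1, 5, 3.75, 5.75, 7.25, 1.5, 3.75]

[1, 5, 3.75, 5.75, 7.25, 1.5, 3.75]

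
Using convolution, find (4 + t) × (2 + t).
Ascending coefficients: a = [4, 1], b = [2, 1]. c[0] = 4×2 = 8; c[1] = 4×1 + 1×2 = 6; c[2] = 1×1 = 1. Result coefficients: [8, 6, 1] → 8 + 6t + t^2

8 + 6t + t^2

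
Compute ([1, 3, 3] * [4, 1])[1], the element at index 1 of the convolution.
Use y[k] = Σ_i a[i]·b[k-i] at k=1. y[1] = 1×1 + 3×4 = 13

13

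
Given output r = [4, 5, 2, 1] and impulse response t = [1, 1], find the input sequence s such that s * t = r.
Deconvolve r=[4, 5, 2, 1] by t=[1, 1]. Since t[0]=1, solve forward: s[0] = r[0] / 1 = 4; s[1] = (r[1] - 4×1) / 1 = 1; s[2] = (r[2] - 1×1) / 1 = 1. So s = [4, 1, 1]. Check by forward convolution: r[0] = 4×1 = 4; r[1] = 4×1 + 1×1 = 5; r[2] = 1×1 + 1×1 = 2; r[3] = 1×1 = 1

[4, 1, 1]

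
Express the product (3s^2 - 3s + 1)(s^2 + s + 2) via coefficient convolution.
Ascending coefficients: a = [1, -3, 3], b = [2, 1, 1]. c[0] = 1×2 = 2; c[1] = 1×1 + -3×2 = -5; c[2] = 1×1 + -3×1 + 3×2 = 4; c[3] = -3×1 + 3×1 = 0; c[4] = 3×1 = 3. Result coefficients: [2, -5, 4, 0, 3] → 3s^4 + 4s^2 - 5s + 2

3s^4 + 4s^2 - 5s + 2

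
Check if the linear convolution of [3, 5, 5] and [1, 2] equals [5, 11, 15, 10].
Recompute linear convolution of [3, 5, 5] and [1, 2]: y[0] = 3×1 = 3; y[1] = 3×2 + 5×1 = 11; y[2] = 5×2 + 5×1 = 15; y[3] = 5×2 = 10 → [3, 11, 15, 10]. Compare to given [5, 11, 15, 10]: they differ at index 0: given 5, correct 3, so answer: No

No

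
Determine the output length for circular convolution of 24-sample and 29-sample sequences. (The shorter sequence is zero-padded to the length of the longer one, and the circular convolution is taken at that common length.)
Circular convolution (zero-padding the shorter input) has length max(m, n) = max(24, 29) = 29

29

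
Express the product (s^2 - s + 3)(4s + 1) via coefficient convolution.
Ascending coefficients: a = [3, -1, 1], b = [1, 4]. c[0] = 3×1 = 3; c[1] = 3×4 + -1×1 = 11; c[2] = -1×4 + 1×1 = -3; c[3] = 1×4 = 4. Result coefficients: [3, 11, -3, 4] → 4s^3 - 3s^2 + 11s + 3

4s^3 - 3s^2 + 11s + 3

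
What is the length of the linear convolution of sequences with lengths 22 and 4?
Linear/full convolution length: m + n - 1 = 22 + 4 - 1 = 25

25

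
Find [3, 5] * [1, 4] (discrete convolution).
y[0] = 3×1 = 3; y[1] = 3×4 + 5×1 = 17; y[2] = 5×4 = 20

[3, 17, 20]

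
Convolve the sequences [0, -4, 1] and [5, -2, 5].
y[0] = 0×5 = 0; y[1] = 0×-2 + -4×5 = -20; y[2] = 0×5 + -4×-2 + 1×5 = 13; y[3] = -4×5 + 1×-2 = -22; y[4] = 1×5 = 5

[0, -20, 13, -22, 5]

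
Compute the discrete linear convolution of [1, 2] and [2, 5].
y[0] = 1×2 = 2; y[1] = 1×5 + 2×2 = 9; y[2] = 2×5 = 10

[2, 9, 10]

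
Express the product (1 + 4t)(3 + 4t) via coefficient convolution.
Ascending coefficients: a = [1, 4], b = [3, 4]. c[0] = 1×3 = 3; c[1] = 1×4 + 4×3 = 16; c[2] = 4×4 = 16. Result coefficients: [3, 16, 16] → 3 + 16t + 16t^2

3 + 16t + 16t^2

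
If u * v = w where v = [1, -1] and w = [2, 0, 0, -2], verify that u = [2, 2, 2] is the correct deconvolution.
Forward-compute [2, 2, 2] * [1, -1]: w[0] = 2×1 = 2; w[1] = 2×-1 + 2×1 = 0; w[2] = 2×-1 + 2×1 = 0; w[3] = 2×-1 = -2 → [2, 0, 0, -2]. Matches given w = [2, 0, 0, -2], so verified.

Verified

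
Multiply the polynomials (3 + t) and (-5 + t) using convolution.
Ascending coefficients: a = [3, 1], b = [-5, 1]. c[0] = 3×-5 = -15; c[1] = 3×1 + 1×-5 = -2; c[2] = 1×1 = 1. Result coefficients: [-15, -2, 1] → -15 - 2t + t^2

-15 - 2t + t^2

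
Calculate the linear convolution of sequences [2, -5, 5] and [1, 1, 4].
y[0] = 2×1 = 2; y[1] = 2×1 + -5×1 = -3; y[2] = 2×4 + -5×1 + 5×1 = 8; y[3] = -5×4 + 5×1 = -15; y[4] = 5×4 = 20

[2, -3, 8, -15, 20]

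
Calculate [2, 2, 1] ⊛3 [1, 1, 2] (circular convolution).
Use y[k] = Σ_j x[j]·h[(k-j) mod 3]. y[0] = 2×1 + 2×2 + 1×1 = 7; y[1] = 2×1 + 2×1 + 1×2 = 6; y[2] = 2×2 + 2×1 + 1×1 = 7. Result: [7, 6, 7]

[7, 6, 7]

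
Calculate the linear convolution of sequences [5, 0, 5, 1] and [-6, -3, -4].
y[0] = 5×-6 = -30; y[1] = 5×-3 + 0×-6 = -15; y[2] = 5×-4 + 0×-3 + 5×-6 = -50; y[3] = 0×-4 + 5×-3 + 1×-6 = -21; y[4] = 5×-4 + 1×-3 = -23; y[5] = 1×-4 = -4

[-30, -15, -50, -21, -23, -4]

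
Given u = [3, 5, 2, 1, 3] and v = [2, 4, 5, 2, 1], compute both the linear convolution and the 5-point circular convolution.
Linear: y_lin[0] = 3×2 = 6; y_lin[1] = 3×4 + 5×2 = 22; y_lin[2] = 3×5 + 5×4 + 2×2 = 39; y_lin[3] = 3×2 + 5×5 + 2×4 + 1×2 = 41; y_lin[4] = 3×1 + 5×2 + 2×5 + 1×4 + 3×2 = 33; y_lin[5] = 5×1 + 2×2 + 1×5 + 3×4 = 26; y_lin[6] = 2×1 + 1×2 + 3×5 = 19; y_lin[7] = 1×1 + 3×2 = 7; y_lin[8] = 3×1 = 3 → [6, 22, 39, 41, 33, 26, 19, 7, 3]. Circular (length 5): y[0] = 3×2 + 5×1 + 2×2 + 1×5 + 3×4 = 32; y[1] = 3×4 + 5×2 + 2×1 + 1×2 + 3×5 = 41; y[2] = 3×5 + 5×4 + 2×2 + 1×1 + 3×2 = 46; y[3] = 3×2 + 5×5 + 2×4 + 1×2 + 3×1 = 44; y[4] = 3×1 + 5×2 + 2×5 + 1×4 + 3×2 = 33 → [32, 41, 46, 44, 33]

Linear: [6, 22, 39, 41, 33, 26, 19, 7, 3], Circular: [32, 41, 46, 44, 33]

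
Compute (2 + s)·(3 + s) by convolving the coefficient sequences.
Ascending coefficients: a = [2, 1], b = [3, 1]. c[0] = 2×3 = 6; c[1] = 2×1 + 1×3 = 5; c[2] = 1×1 = 1. Result coefficients: [6, 5, 1] → 6 + 5s + s^2

6 + 5s + s^2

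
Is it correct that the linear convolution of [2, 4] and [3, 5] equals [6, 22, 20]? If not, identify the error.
Recompute linear convolution of [2, 4] and [3, 5]: y[0] = 2×3 = 6; y[1] = 2×5 + 4×3 = 22; y[2] = 4×5 = 20 → [6, 22, 20]. Given [6, 22, 20] matches, so answer: Yes

Yes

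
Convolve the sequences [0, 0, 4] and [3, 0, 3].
y[0] = 0×3 = 0; y[1] = 0×0 + 0×3 = 0; y[2] = 0×3 + 0×0 + 4×3 = 12; y[3] = 0×3 + 4×0 = 0; y[4] = 4×3 = 12

[0, 0, 12, 0, 12]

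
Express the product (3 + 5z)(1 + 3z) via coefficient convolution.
Ascending coefficients: a = [3, 5], b = [1, 3]. c[0] = 3×1 = 3; c[1] = 3×3 + 5×1 = 14; c[2] = 5×3 = 15. Result coefficients: [3, 14, 15] → 3 + 14z + 15z^2

3 + 14z + 15z^2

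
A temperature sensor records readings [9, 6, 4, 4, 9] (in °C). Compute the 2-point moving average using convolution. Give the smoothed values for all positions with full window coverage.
2-point moving average kernel = [1, 1]. Apply in 'valid' mode (full window coverage): avg[0] = (9 + 6) / 2 = 7.5; avg[1] = (6 + 4) / 2 = 5.0; avg[2] = (4 + 4) / 2 = 4.0; avg[3] = (4 + 9) / 2 = 6.5. Smoothed values: [7.5, 5.0, 4.0, 6.5]

[7.5, 5.0, 4.0, 6.5]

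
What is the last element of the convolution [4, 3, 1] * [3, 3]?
Use y[k] = Σ_i a[i]·b[k-i] at k=3. y[3] = 1×3 = 3

3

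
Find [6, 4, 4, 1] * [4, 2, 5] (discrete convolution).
y[0] = 6×4 = 24; y[1] = 6×2 + 4×4 = 28; y[2] = 6×5 + 4×2 + 4×4 = 54; y[3] = 4×5 + 4×2 + 1×4 = 32; y[4] = 4×5 + 1×2 = 22; y[5] = 1×5 = 5

[24, 28, 54, 32, 22, 5]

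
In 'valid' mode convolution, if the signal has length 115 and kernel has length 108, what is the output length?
'Valid' mode counts only positions where the kernel fully overlaps the signal: m - n + 1 = 115 - 108 + 1 = 8

8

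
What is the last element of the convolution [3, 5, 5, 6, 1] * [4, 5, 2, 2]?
Use y[k] = Σ_i a[i]·b[k-i] at k=7. y[7] = 1×2 = 2

2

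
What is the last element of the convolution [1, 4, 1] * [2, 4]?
Use y[k] = Σ_i a[i]·b[k-i] at k=3. y[3] = 1×4 = 4

4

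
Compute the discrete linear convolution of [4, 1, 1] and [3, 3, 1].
y[0] = 4×3 = 12; y[1] = 4×3 + 1×3 = 15; y[2] = 4×1 + 1×3 + 1×3 = 10; y[3] = 1×1 + 1×3 = 4; y[4] = 1×1 = 1

[12, 15, 10, 4, 1]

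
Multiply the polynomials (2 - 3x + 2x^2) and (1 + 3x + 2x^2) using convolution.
Ascending coefficients: a = [2, -3, 2], b = [1, 3, 2]. c[0] = 2×1 = 2; c[1] = 2×3 + -3×1 = 3; c[2] = 2×2 + -3×3 + 2×1 = -3; c[3] = -3×2 + 2×3 = 0; c[4] = 2×2 = 4. Result coefficients: [2, 3, -3, 0, 4] → 2 + 3x - 3x^2 + 4x^4

2 + 3x - 3x^2 + 4x^4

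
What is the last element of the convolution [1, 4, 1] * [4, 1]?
Use y[k] = Σ_i a[i]·b[k-i] at k=3. y[3] = 1×1 = 1

1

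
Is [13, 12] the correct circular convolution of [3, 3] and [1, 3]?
Recompute circular convolution of [3, 3] and [1, 3]: y[0] = 3×1 + 3×3 = 12; y[1] = 3×3 + 3×1 = 12 → [12, 12]. Compare to given [13, 12]: they differ at index 0: given 13, correct 12, so answer: No

No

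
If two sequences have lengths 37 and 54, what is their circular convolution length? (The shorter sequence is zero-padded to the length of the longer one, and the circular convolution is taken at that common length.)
Circular convolution (zero-padding the shorter input) has length max(m, n) = max(37, 54) = 54

54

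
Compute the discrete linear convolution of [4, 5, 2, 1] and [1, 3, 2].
y[0] = 4×1 = 4; y[1] = 4×3 + 5×1 = 17; y[2] = 4×2 + 5×3 + 2×1 = 25; y[3] = 5×2 + 2×3 + 1×1 = 17; y[4] = 2×2 + 1×3 = 7; y[5] = 1×2 = 2

[4, 17, 25, 17, 7, 2]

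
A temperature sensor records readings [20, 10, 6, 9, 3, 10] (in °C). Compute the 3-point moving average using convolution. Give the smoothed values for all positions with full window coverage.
3-point moving average kernel = [1, 1, 1]. Apply in 'valid' mode (full window coverage): avg[0] = (20 + 10 + 6) / 3 = 12.0; avg[1] = (10 + 6 + 9) / 3 = 8.33; avg[2] = (6 + 9 + 3) / 3 = 6.0; avg[3] = (9 + 3 + 10) / 3 = 7.33. Smoothed values: [12.0, 8.33, 6.0, 7.33]

[12.0, 8.33, 6.0, 7.33]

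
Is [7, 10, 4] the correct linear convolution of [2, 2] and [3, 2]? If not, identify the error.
Recompute linear convolution of [2, 2] and [3, 2]: y[0] = 2×3 = 6; y[1] = 2×2 + 2×3 = 10; y[2] = 2×2 = 4 → [6, 10, 4]. Compare to given [7, 10, 4]: they differ at index 0: given 7, correct 6, so answer: No

No. Error at index 0: given 7, correct 6.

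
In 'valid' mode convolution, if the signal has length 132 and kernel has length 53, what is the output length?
'Valid' mode counts only positions where the kernel fully overlaps the signal: m - n + 1 = 132 - 53 + 1 = 80

80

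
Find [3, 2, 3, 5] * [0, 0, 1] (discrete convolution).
y[0] = 3×0 = 0; y[1] = 3×0 + 2×0 = 0; y[2] = 3×1 + 2×0 + 3×0 = 3; y[3] = 2×1 + 3×0 + 5×0 = 2; y[4] = 3×1 + 5×0 = 3; y[5] = 5×1 = 5

[0, 0, 3, 2, 3, 5]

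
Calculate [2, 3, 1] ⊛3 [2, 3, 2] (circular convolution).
Use y[k] = Σ_j f[j]·g[(k-j) mod 3]. y[0] = 2×2 + 3×2 + 1×3 = 13; y[1] = 2×3 + 3×2 + 1×2 = 14; y[2] = 2×2 + 3×3 + 1×2 = 15. Result: [13, 14, 15]

[13, 14, 15]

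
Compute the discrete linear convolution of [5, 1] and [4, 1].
y[0] = 5×4 = 20; y[1] = 5×1 + 1×4 = 9; y[2] = 1×1 = 1

[20, 9, 1]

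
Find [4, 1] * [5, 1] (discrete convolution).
y[0] = 4×5 = 20; y[1] = 4×1 + 1×5 = 9; y[2] = 1×1 = 1

[20, 9, 1]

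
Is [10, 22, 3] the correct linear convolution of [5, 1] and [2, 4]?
Recompute linear convolution of [5, 1] and [2, 4]: y[0] = 5×2 = 10; y[1] = 5×4 + 1×2 = 22; y[2] = 1×4 = 4 → [10, 22, 4]. Compare to given [10, 22, 3]: they differ at index 2: given 3, correct 4, so answer: No

No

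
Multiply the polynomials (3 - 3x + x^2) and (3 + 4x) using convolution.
Ascending coefficients: a = [3, -3, 1], b = [3, 4]. c[0] = 3×3 = 9; c[1] = 3×4 + -3×3 = 3; c[2] = -3×4 + 1×3 = -9; c[3] = 1×4 = 4. Result coefficients: [9, 3, -9, 4] → 9 + 3x - 9x^2 + 4x^3

9 + 3x - 9x^2 + 4x^3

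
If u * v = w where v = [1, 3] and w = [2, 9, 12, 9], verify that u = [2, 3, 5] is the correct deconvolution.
Forward-compute [2, 3, 5] * [1, 3]: w[0] = 2×1 = 2; w[1] = 2×3 + 3×1 = 9; w[2] = 3×3 + 5×1 = 14; w[3] = 5×3 = 15 → [2, 9, 14, 15]. Does not match given w = [2, 9, 12, 9].

Not verified. [2, 3, 5] * [1, 3] = [2, 9, 14, 15], which differs from [2, 9, 12, 9] at index 2.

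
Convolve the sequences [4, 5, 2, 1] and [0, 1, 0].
y[0] = 4×0 = 0; y[1] = 4×1 + 5×0 = 4; y[2] = 4×0 + 5×1 + 2×0 = 5; y[3] = 5×0 + 2×1 + 1×0 = 2; y[4] = 2×0 + 1×1 = 1; y[5] = 1×0 = 0

[0, 4, 5, 2, 1, 0]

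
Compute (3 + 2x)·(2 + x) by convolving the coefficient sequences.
Ascending coefficients: a = [3, 2], b = [2, 1]. c[0] = 3×2 = 6; c[1] = 3×1 + 2×2 = 7; c[2] = 2×1 = 2. Result coefficients: [6, 7, 2] → 6 + 7x + 2x^2

6 + 7x + 2x^2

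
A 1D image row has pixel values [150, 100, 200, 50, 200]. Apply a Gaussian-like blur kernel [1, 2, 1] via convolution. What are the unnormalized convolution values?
Convolve image row [150, 100, 200, 50, 200] with kernel [1, 2, 1]: y[0] = 150×1 = 150; y[1] = 150×2 + 100×1 = 400; y[2] = 150×1 + 100×2 + 200×1 = 550; y[3] = 100×1 + 200×2 + 50×1 = 550; y[4] = 200×1 + 50×2 + 200×1 = 500; y[5] = 50×1 + 200×2 = 450; y[6] = 200×1 = 200 → [150, 400, 550, 550, 500, 450, 200]. Normalization factor = sum(kernel) = 4.

[150, 400, 550, 550, 500, 450, 200]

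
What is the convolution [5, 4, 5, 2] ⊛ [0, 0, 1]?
y[0] = 5×0 = 0; y[1] = 5×0 + 4×0 = 0; y[2] = 5×1 + 4×0 + 5×0 = 5; y[3] = 4×1 + 5×0 + 2×0 = 4; y[4] = 5×1 + 2×0 = 5; y[5] = 2×1 = 2

[0, 0, 5, 4, 5, 2]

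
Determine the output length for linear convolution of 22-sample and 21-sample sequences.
Linear/full convolution length: m + n - 1 = 22 + 21 - 1 = 42

42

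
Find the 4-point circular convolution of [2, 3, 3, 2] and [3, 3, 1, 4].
Use y[k] = Σ_j x[j]·h[(k-j) mod 4]. y[0] = 2×3 + 3×4 + 3×1 + 2×3 = 27; y[1] = 2×3 + 3×3 + 3×4 + 2×1 = 29; y[2] = 2×1 + 3×3 + 3×3 + 2×4 = 28; y[3] = 2×4 + 3×1 + 3×3 + 2×3 = 26. Result: [27, 29, 28, 26]

[27, 29, 28, 26]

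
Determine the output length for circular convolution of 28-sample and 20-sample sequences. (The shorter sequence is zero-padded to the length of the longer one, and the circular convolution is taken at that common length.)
Circular convolution (zero-padding the shorter input) has length max(m, n) = max(28, 20) = 28

28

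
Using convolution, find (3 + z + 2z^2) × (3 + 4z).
Ascending coefficients: a = [3, 1, 2], b = [3, 4]. c[0] = 3×3 = 9; c[1] = 3×4 + 1×3 = 15; c[2] = 1×4 + 2×3 = 10; c[3] = 2×4 = 8. Result coefficients: [9, 15, 10, 8] → 9 + 15z + 10z^2 + 8z^3

9 + 15z + 10z^2 + 8z^3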